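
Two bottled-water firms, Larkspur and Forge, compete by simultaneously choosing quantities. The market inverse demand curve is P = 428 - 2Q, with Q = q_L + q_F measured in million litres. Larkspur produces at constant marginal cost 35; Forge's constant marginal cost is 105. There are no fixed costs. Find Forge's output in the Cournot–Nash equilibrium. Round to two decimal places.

Larkspur's profit: π_L = (428 - 2Q)q_L - (35q_L). Setting ∂π_L/∂q_L = 0: 393 - 4q_L - 2(q_F) = 0.
Forge's first-order condition: 323 - 4q_F - 2(q_L) = 0.
So q_L = (393 - 2q_F)/4 and q_F = (323 - 2q_L)/4.
Substituting one into the other gives q_L = 463/6 and q_F = 253/6.

42.17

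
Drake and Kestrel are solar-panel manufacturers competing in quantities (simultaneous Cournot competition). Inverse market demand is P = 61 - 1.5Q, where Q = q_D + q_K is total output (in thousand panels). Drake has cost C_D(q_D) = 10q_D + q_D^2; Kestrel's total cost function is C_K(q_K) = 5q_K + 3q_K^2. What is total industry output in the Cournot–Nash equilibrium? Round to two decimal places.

Drake's profit: π_D = (61 - 1.5Q)q_D - (10q_D + q_D²). Setting ∂π_D/∂q_D = 0: 51 - 5q_D - (3/2)(q_K) = 0.
Kestrel's first-order condition: 56 - 9q_K - (3/2)(q_D) = 0.
Rearranging gives the reaction functions q_D = (51 - (3/2)q_K)/5 and q_K = (56 - (3/2)q_D)/9.
Substituting one into the other gives q_D = 500/57 and q_K = 814/171.
Total output Q = 500/57 + 814/171 = 13.5322.

13.53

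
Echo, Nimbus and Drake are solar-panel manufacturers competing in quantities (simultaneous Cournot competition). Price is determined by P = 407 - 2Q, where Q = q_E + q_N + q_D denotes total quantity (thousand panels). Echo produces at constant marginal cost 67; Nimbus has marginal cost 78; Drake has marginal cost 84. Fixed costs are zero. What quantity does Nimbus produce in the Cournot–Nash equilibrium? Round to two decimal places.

40.50

Echo's profit: π_E = (407 - 2Q)q_E - (67q_E). Setting ∂π_E/∂q_E = 0: 340 - 4q_E - 2(q_N + q_D) = 0.
Nimbus's profit: π_N = (407 - 2Q)q_N - (78q_N). Setting ∂π_N/∂q_N = 0: 329 - 4q_N - 2(q_E + q_D) = 0.
Drake's first-order condition: 323 - 4q_D - 2(q_E + q_N) = 0.
Summing all 3 equations gives 992 − 8Q = 0, hence Q = 124.
Back-substituting: q_E = (340 − 248)/2 = 46, q_N = (329 − 248)/2 = 81/2, q_D = (323 − 248)/2 = 75/2.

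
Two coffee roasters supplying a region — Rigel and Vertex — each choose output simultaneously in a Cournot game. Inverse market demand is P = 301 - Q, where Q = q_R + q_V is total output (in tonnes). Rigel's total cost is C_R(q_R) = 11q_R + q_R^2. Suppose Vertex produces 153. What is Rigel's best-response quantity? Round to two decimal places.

34.25

With the rival's output fixed at 153, Rigel's profit is π_R = (301 - 153 - q_R)q_R - (11q_R + q_R²) = (148 - q_R)q_R - (11q_R + q_R²).
∂π_R/∂q_R = 137 - 4q_R = 0, so q_R = 137/4.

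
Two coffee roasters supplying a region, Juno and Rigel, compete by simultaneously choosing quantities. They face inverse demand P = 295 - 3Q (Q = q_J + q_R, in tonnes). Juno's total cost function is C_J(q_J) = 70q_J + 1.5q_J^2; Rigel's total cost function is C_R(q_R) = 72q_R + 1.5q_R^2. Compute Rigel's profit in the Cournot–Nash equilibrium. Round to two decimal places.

1540.13

Juno's profit: π_J = (295 - 3Q)q_J - (70q_J + (3/2)q_J²). Setting ∂π_J/∂q_J = 0: 225 - 9q_J - 3(q_R) = 0.
Rigel's profit: π_R = (295 - 3Q)q_R - (72q_R + (3/2)q_R²). Setting ∂π_R/∂q_R = 0: 223 - 9q_R - 3(q_J) = 0.
Best responses: q_J = (225 - 3q_R)/9, q_R = (223 - 3q_J)/9.
Substituting one into the other gives q_J = 113/6 and q_R = 37/2.
Price P = 295 - 3·(112/3) = 183.
Rigel's profit: 183·(37/2) - 72·(37/2) - (3/2)(37/2)² = 1540.1250.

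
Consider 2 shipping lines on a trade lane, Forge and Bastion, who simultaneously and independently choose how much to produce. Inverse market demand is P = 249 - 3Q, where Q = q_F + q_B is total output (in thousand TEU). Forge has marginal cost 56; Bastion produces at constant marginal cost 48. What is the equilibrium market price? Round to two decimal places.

Forge's profit: π_F = (249 - 3Q)q_F - (56q_F). Setting ∂π_F/∂q_F = 0: 193 - 6q_F - 3(q_B) = 0.
Bastion's first-order condition: 201 - 6q_B - 3(q_F) = 0.
Rearranging gives the reaction functions q_F = (193 - 3q_B)/6 and q_B = (201 - 3q_F)/6.
Substituting one into the other gives q_F = 185/9 and q_B = 209/9.
Total output Q = 394/9, so price P = 249 - 3·(394/9) = 353/3.

117.67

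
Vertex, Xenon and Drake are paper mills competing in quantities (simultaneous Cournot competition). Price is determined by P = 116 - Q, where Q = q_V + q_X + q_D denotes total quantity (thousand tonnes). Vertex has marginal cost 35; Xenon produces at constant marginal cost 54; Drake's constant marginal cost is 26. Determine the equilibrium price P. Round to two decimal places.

Vertex's profit: π_V = (116 - Q)q_V - (35q_V). Setting ∂π_V/∂q_V = 0: 81 - 2q_V - (q_X + q_D) = 0.
Xenon's profit: π_X = (116 - Q)q_X - (54q_X). Setting ∂π_X/∂q_X = 0: 62 - 2q_X - (q_V + q_D) = 0.
Drake's first-order condition: 90 - 2q_D - (q_V + q_X) = 0.
Adding the 3 first-order conditions: 233 − 4Q = 0, so Q = 233/4.
Back-substituting: q_V = (81 − 233/4) = 91/4, q_X = (62 − 233/4) = 15/4, q_D = (90 − 233/4) = 127/4.
Total output Q = 233/4, so price P = 116 - 233/4 = 231/4.

57.75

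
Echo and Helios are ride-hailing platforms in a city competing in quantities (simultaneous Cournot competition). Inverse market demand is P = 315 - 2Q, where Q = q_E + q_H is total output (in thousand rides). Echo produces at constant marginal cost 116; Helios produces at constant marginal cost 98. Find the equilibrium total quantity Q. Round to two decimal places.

Echo's profit: π_E = (315 - 2Q)q_E - (116q_E). Setting ∂π_E/∂q_E = 0: 199 - 4q_E - 2(q_H) = 0.
Helios's first-order condition: 217 - 4q_H - 2(q_E) = 0.
Best responses: q_E = (199 - 2q_H)/4, q_H = (217 - 2q_E)/4.
Substituting one into the other gives q_E = 181/6 and q_H = 235/6.
Total output Q = 181/6 + 235/6 = 208/3.

69.33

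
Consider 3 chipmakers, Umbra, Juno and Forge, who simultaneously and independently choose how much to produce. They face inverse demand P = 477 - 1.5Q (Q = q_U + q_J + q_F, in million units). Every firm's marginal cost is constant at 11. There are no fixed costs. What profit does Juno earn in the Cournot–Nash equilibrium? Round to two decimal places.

Each firm earns π_i = (477 - 1.5Q)q_i - 11q_i.
Setting ∂π_i/∂q_i = 0 with rivals' quantities fixed: 466 - 3q_i - (3/2)·Σ_{j≠i} q_j = 0.
With identical firms every q_j equals q_i, so Σ_{j≠i} q_j = 2q_i and 466 = 6q_i, giving q_i = 233/3.
Price P = 477 - (3/2)·233 = 255/2.
Juno's profit: (255/2 - 11)·(233/3) = 9048.1667.

9048.17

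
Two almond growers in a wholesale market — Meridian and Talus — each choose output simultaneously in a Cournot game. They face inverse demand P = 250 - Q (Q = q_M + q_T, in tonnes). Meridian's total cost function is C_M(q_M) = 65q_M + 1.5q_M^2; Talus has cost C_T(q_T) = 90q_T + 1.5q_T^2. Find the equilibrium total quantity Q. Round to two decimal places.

Meridian's profit: π_M = (250 - Q)q_M - (65q_M + (3/2)q_M²). Setting ∂π_M/∂q_M = 0: 185 - 5q_M - (q_T) = 0.
Talus's first-order condition: 160 - 5q_T - (q_M) = 0.
So q_M = (185 - q_T)/5 and q_T = (160 - q_M)/5.
Solving the pair: q_M = 255/8, q_T = 205/8.
Total output Q = 255/8 + 205/8 = 115/2.

57.50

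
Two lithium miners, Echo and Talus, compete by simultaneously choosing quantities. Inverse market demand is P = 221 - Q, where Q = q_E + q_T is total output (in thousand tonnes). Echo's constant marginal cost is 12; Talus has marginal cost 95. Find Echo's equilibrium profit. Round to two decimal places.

Echo's profit: π_E = (221 - Q)q_E - (12q_E). Setting ∂π_E/∂q_E = 0: 209 - 2q_E - (q_T) = 0.
Talus's profit: π_T = (221 - Q)q_T - (95q_T). Setting ∂π_T/∂q_T = 0: 126 - 2q_T - (q_E) = 0.
Rearranging gives the reaction functions q_E = (209 - q_T)/2 and q_T = (126 - q_E)/2.
Substituting one into the other gives q_E = 292/3 and q_T = 43/3.
Price P = 221 - 335/3 = 328/3.
Echo's profit: (328/3 - 12)·(292/3) = 9473.7778.

9473.78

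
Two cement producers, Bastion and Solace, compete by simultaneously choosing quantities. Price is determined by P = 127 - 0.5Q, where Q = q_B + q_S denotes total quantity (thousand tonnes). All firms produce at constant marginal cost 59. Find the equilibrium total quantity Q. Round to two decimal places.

90.67

A representative firm's profit is π_i = q_i(127 - 0.5Q) - 59q_i.
First-order condition (treating rivals' output as given): 68 - q_i - (1/2)q_j = 0.
By symmetry each firm produces the same amount; substituting q_j = q_i yields q_i = 68/(3/2) = 136/3.
Total output Q = 136/3 + 136/3 = 272/3.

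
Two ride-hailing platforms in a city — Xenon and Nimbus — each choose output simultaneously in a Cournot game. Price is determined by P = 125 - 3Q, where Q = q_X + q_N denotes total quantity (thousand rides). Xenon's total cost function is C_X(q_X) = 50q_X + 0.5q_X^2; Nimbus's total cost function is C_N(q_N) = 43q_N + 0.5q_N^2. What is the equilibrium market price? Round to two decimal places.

Xenon's profit: π_X = (125 - 3Q)q_X - (50q_X + (1/2)q_X²). Setting ∂π_X/∂q_X = 0: 75 - 7q_X - 3(q_N) = 0.
Nimbus's first-order condition: 82 - 7q_N - 3(q_X) = 0.
Best responses: q_X = (75 - 3q_N)/7, q_N = (82 - 3q_X)/7.
Substituting one into the other gives q_X = 279/40 and q_N = 349/40.
Total output Q = 157/10, so price P = 125 - 3·(157/10) = 779/10.

77.90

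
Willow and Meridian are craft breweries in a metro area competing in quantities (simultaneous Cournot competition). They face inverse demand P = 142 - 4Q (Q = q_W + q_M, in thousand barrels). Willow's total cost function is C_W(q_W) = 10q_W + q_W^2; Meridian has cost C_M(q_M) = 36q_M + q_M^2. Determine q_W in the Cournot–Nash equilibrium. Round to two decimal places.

Willow's profit: π_W = (142 - 4Q)q_W - (10q_W + q_W²). Setting ∂π_W/∂q_W = 0: 132 - 10q_W - 4(q_M) = 0.
Meridian's first-order condition: 106 - 10q_M - 4(q_W) = 0.
So q_W = (132 - 4q_M)/10 and q_M = (106 - 4q_W)/10.
Substituting one into the other gives q_W = 32/3 and q_M = 19/3.

10.67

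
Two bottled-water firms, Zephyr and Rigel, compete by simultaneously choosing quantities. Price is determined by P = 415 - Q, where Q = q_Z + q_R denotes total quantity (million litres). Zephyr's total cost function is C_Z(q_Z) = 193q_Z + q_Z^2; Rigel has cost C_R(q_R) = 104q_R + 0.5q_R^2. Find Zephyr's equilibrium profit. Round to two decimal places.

2083.06

Zephyr's profit: π_Z = (415 - Q)q_Z - (193q_Z + q_Z²). Setting ∂π_Z/∂q_Z = 0: 222 - 4q_Z - (q_R) = 0.
Rigel's profit: π_R = (415 - Q)q_R - (104q_R + (1/2)q_R²). Setting ∂π_R/∂q_R = 0: 311 - 3q_R - (q_Z) = 0.
So q_Z = (222 - q_R)/4 and q_R = (311 - q_Z)/3.
Solving the pair: q_Z = 355/11, q_R = 1022/11.
Price P = 415 - 1377/11 = 289.8182.
Zephyr's profit: 289.8182·(355/11) - 193·(355/11) - (355/11)² = 2083.0579.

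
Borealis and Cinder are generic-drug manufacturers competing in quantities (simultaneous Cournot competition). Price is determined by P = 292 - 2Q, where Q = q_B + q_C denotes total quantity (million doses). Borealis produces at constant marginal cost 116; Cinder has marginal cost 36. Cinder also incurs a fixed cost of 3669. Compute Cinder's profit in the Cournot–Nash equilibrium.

2603

Borealis's profit: π_B = (292 - 2Q)q_B - (116q_B). Setting ∂π_B/∂q_B = 0: 176 - 4q_B - 2(q_C) = 0.
Cinder's profit: π_C = (292 - 2Q)q_C - (36q_C). Setting ∂π_C/∂q_C = 0: 256 - 4q_C - 2(q_B) = 0.
Rearranging gives the reaction functions q_B = (176 - 2q_C)/4 and q_C = (256 - 2q_B)/4.
Substituting one into the other gives q_B = 16 and q_C = 56.
Price P = 292 - 2·72 = 148.
Cinder's profit: (148 - 36)·56 - 3669 = 2603.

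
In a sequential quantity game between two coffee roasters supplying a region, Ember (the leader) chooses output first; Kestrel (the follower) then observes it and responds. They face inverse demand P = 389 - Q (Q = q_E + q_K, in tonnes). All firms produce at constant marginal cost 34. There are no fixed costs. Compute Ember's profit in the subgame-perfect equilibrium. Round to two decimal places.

The follower Kestrel best-responds to any q_E: π_K = (389 - Q)q_K - 34q_K.
Setting the follower's marginal profit to zero, 355 - q_E - 2q_K = 0, i.e. q_K = (355 - q_E)/2.
Ember substitutes q_K(q_E) into its own profit: π_E = q_E(389 - q_E - (355 - q_E)/2) - 34q_E = (423/2 - (1/2)q_E)q_E - 34q_E.
Maximising: ∂π_E/∂q_E = 355/2 - q_E = 0, giving q_E = 355/2.
Then q_K = (355 - 355/2)/2 = 355/4.
Price P = 389 - 1065/4 = 491/4.
Ember's profit: (491/4 - 34)·(355/2) = 15753.1250.

15753.13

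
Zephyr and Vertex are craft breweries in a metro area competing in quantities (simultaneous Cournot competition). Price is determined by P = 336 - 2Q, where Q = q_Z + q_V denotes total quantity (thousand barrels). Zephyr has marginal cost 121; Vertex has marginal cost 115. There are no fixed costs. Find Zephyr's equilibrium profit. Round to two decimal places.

2426.72

Zephyr's profit: π_Z = (336 - 2Q)q_Z - (121q_Z). Setting ∂π_Z/∂q_Z = 0: 215 - 4q_Z - 2(q_V) = 0.
Vertex's first-order condition: 221 - 4q_V - 2(q_Z) = 0.
So q_Z = (215 - 2q_V)/4 and q_V = (221 - 2q_Z)/4.
Substituting one into the other gives q_Z = 209/6 and q_V = 227/6.
Price P = 336 - 2·(218/3) = 572/3.
Zephyr's profit: (572/3 - 121)·(209/6) = 2426.7222.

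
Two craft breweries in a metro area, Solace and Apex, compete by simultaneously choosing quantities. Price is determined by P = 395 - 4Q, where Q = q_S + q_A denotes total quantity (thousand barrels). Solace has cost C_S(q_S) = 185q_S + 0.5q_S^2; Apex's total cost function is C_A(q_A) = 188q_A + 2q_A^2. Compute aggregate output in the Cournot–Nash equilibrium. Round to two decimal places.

29.51

Solace's profit: π_S = (395 - 4Q)q_S - (185q_S + (1/2)q_S²). Setting ∂π_S/∂q_S = 0: 210 - 9q_S - 4(q_A) = 0.
Apex's profit: π_A = (395 - 4Q)q_A - (188q_A + 2q_A²). Setting ∂π_A/∂q_A = 0: 207 - 12q_A - 4(q_S) = 0.
Best responses: q_S = (210 - 4q_A)/9, q_A = (207 - 4q_S)/12.
Solving the pair: q_S = 423/23, q_A = 1023/92.
Total output Q = 423/23 + 1023/92 = 29.5109.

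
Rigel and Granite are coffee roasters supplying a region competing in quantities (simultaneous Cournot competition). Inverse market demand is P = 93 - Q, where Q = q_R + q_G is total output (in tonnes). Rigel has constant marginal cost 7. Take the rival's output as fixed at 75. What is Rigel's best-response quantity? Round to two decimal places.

With the rival's output fixed at 75, Rigel's profit is π_R = (93 - 75 - q_R)q_R - (7q_R) = (18 - q_R)q_R - (7q_R).
∂π_R/∂q_R = 11 - 2q_R = 0, so q_R = 11/2.

5.50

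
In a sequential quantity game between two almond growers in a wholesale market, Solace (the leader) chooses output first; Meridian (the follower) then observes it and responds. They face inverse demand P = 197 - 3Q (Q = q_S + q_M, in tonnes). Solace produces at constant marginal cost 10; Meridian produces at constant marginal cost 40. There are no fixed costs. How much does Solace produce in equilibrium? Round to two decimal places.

Solve by backward induction. Given q_S, the follower Meridian maximises π_M = (197 - 3q_S - 3q_M)q_M - 40q_M.
Setting the follower's marginal profit to zero, 157 - 3q_S - 6q_M = 0, i.e. q_M = (157 - 3q_S)/6.
The leader anticipates this reaction. Substituting into P = 197 - 3Q gives P = 237/2 - (3/2)q_S, so π_S = (237/2 - (3/2)q_S)q_S - 10q_S.
Leader FOC: 217/2 - 3q_S = 0, so q_S = 217/6.
Then q_M = (157 - 3·(217/6))/6 = 97/12.

36.17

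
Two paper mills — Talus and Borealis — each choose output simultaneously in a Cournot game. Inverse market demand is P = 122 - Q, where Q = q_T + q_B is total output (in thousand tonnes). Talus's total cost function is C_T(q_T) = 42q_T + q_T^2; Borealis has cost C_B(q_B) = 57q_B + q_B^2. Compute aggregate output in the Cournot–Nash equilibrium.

29

Talus's profit: π_T = (122 - Q)q_T - (42q_T + q_T²). Setting ∂π_T/∂q_T = 0: 80 - 4q_T - (q_B) = 0.
Borealis's profit: π_B = (122 - Q)q_B - (57q_B + q_B²). Setting ∂π_B/∂q_B = 0: 65 - 4q_B - (q_T) = 0.
Best responses: q_T = (80 - q_B)/4, q_B = (65 - q_T)/4.
Solving the pair: q_T = 17, q_B = 12.
Total output Q = 17 + 12 = 29.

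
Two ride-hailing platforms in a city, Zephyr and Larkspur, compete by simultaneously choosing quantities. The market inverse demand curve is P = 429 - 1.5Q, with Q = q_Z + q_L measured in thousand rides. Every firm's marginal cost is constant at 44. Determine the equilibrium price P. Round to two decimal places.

Each firm earns π_i = (429 - 1.5Q)q_i - 44q_i.
First-order condition (treating rivals' output as given): 385 - 3q_i - (3/2)q_j = 0.
By symmetry each firm produces the same amount; substituting q_j = q_i yields q_i = 385/(9/2) = 770/9.
Total output Q = 1540/9, so price P = 429 - (3/2)·(1540/9) = 517/3.

172.33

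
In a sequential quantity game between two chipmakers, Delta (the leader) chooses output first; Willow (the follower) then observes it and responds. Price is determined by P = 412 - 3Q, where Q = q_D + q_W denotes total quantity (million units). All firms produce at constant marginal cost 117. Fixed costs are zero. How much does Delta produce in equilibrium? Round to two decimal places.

49.17

Solve by backward induction. Given q_D, the follower Willow maximises π_W = (412 - 3q_D - 3q_W)q_W - 117q_W.
∂π_W/∂q_W = 295 - 3q_D - 6q_W = 0 gives the reaction function q_W = (295 - 3q_D)/6.
The leader anticipates this reaction. Substituting into P = 412 - 3Q gives P = 529/2 - (3/2)q_D, so π_D = (529/2 - (3/2)q_D)q_D - 117q_D.
The leader's first-order condition 295/2 - 3q_D = 0 yields q_D = 295/6.
Then q_W = (295 - 3·(295/6))/6 = 295/12.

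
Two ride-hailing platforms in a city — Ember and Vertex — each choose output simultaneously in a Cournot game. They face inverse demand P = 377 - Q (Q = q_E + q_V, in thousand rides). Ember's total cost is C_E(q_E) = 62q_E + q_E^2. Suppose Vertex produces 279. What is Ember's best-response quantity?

9

With the rival's output fixed at 279, Ember's profit is π_E = (377 - 279 - q_E)q_E - (62q_E + q_E²) = (98 - q_E)q_E - (62q_E + q_E²).
∂π_E/∂q_E = 36 - 4q_E = 0, so q_E = 9.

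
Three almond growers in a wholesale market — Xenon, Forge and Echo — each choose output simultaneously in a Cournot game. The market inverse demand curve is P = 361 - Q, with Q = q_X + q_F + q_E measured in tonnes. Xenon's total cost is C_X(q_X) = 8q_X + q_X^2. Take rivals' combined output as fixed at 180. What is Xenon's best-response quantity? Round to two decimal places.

43.25

With rivals' combined output fixed at 180, Xenon's profit is π_X = (361 - 180 - q_X)q_X - (8q_X + q_X²) = (181 - q_X)q_X - (8q_X + q_X²).
∂π_X/∂q_X = 173 - 4q_X = 0, so q_X = 173/4.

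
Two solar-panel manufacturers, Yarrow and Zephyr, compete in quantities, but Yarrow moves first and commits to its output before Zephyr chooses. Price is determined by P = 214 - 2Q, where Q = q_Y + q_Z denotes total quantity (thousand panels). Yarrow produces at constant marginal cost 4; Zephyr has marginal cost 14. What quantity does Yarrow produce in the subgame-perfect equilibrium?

55

Solve by backward induction. Given q_Y, the follower Zephyr maximises π_Z = (214 - 2q_Y - 2q_Z)q_Z - 14q_Z.
∂π_Z/∂q_Z = 200 - 2q_Y - 4q_Z = 0 gives the reaction function q_Z = (200 - 2q_Y)/4.
The leader anticipates this reaction. Substituting into P = 214 - 2Q gives P = 114 - q_Y, so π_Y = (114 - q_Y)q_Y - 4q_Y.
Maximising: ∂π_Y/∂q_Y = 110 - 2q_Y = 0, giving q_Y = 55.
Then q_Z = (200 - 2·55)/4 = 45/2.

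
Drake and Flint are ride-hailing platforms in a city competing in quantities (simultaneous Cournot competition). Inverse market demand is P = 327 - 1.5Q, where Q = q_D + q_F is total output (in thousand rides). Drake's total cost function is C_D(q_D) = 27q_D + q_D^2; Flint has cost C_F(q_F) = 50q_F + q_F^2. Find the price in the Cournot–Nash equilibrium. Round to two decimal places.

193.85

Drake's profit: π_D = (327 - 1.5Q)q_D - (27q_D + q_D²). Setting ∂π_D/∂q_D = 0: 300 - 5q_D - (3/2)(q_F) = 0.
Flint's first-order condition: 277 - 5q_F - (3/2)(q_D) = 0.
Rearranging gives the reaction functions q_D = (300 - (3/2)q_F)/5 and q_F = (277 - (3/2)q_D)/5.
Solving the pair: q_D = 47.6703, q_F = 41.0989.
Total output Q = 1154/13, so price P = 327 - (3/2)·(1154/13) = 193.8462.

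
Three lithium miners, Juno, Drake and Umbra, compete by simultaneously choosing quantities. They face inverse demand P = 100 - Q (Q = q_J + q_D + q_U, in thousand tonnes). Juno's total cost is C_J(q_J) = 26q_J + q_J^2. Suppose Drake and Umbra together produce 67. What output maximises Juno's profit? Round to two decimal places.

With rivals' combined output fixed at 67, Juno's profit is π_J = (100 - 67 - q_J)q_J - (26q_J + q_J²) = (33 - q_J)q_J - (26q_J + q_J²).
∂π_J/∂q_J = 7 - 4q_J = 0, so q_J = 7/4.

1.75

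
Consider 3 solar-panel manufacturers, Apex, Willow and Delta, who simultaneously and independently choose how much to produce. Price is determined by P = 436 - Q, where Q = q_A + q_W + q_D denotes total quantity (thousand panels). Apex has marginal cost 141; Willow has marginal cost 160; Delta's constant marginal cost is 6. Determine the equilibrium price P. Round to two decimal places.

185.75

Apex's profit: π_A = (436 - Q)q_A - (141q_A). Setting ∂π_A/∂q_A = 0: 295 - 2q_A - (q_W + q_D) = 0.
Willow's first-order condition: 276 - 2q_W - (q_A + q_D) = 0.
Delta's profit: π_D = (436 - Q)q_D - (6q_D). Setting ∂π_D/∂q_D = 0: 430 - 2q_D - (q_A + q_W) = 0.
Adding the 3 conditions: 1001 − 2Q − 2Q = 0, i.e. Q = 1001/4.
Back-substituting: q_A = (295 − 1001/4) = 179/4, q_W = (276 − 1001/4) = 103/4, q_D = (430 − 1001/4) = 719/4.
Total output Q = 1001/4, so price P = 436 - 1001/4 = 743/4.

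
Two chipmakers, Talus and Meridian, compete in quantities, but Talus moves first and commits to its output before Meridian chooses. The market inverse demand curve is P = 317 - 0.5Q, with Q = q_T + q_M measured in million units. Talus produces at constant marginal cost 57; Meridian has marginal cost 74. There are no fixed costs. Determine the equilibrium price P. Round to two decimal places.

The follower Meridian best-responds to any q_T: π_M = (317 - 0.5Q)q_M - 74q_M.
∂π_M/∂q_M = 243 - (1/2)q_T - q_M = 0 gives the reaction function q_M = (243 - (1/2)q_T).
Talus substitutes q_M(q_T) into its own profit: π_T = q_T(317 - (1/2)q_T - (243 - (1/2)q_T)/2) - 57q_T = (391/2 - (1/4)q_T)q_T - 57q_T.
The leader's first-order condition 277/2 - (1/2)q_T = 0 yields q_T = 277.
Then q_M = (243 - (1/2)·277) = 209/2.
Total output Q = 763/2, so price P = 317 - (1/2)·(763/2) = 505/4.

126.25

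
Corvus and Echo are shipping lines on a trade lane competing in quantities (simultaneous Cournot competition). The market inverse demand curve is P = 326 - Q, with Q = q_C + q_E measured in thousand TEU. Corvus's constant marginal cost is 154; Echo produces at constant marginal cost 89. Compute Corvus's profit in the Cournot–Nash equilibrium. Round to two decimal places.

1272.11

Corvus's profit: π_C = (326 - Q)q_C - (154q_C). Setting ∂π_C/∂q_C = 0: 172 - 2q_C - (q_E) = 0.
Echo's first-order condition: 237 - 2q_E - (q_C) = 0.
Best responses: q_C = (172 - q_E)/2, q_E = (237 - q_C)/2.
Solving the pair: q_C = 107/3, q_E = 302/3.
Price P = 326 - 409/3 = 569/3.
Corvus's profit: (569/3 - 154)·(107/3) = 1272.1111.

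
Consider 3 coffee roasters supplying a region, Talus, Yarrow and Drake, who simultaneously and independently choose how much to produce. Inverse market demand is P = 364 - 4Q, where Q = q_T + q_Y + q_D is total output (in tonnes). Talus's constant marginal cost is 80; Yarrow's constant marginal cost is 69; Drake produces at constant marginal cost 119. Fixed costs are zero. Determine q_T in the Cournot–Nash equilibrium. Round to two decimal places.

19.50

Talus's profit: π_T = (364 - 4Q)q_T - (80q_T). Setting ∂π_T/∂q_T = 0: 284 - 8q_T - 4(q_Y + q_D) = 0.
Yarrow's first-order condition: 295 - 8q_Y - 4(q_T + q_D) = 0.
Drake's profit: π_D = (364 - 4Q)q_D - (119q_D). Setting ∂π_D/∂q_D = 0: 245 - 8q_D - 4(q_T + q_Y) = 0.
Adding the 3 conditions: 824 − 8Q − 8Q = 0, i.e. Q = 103/2.
Back-substituting: q_T = (284 − 206)/4 = 39/2, q_Y = (295 − 206)/4 = 89/4, q_D = (245 − 206)/4 = 39/4.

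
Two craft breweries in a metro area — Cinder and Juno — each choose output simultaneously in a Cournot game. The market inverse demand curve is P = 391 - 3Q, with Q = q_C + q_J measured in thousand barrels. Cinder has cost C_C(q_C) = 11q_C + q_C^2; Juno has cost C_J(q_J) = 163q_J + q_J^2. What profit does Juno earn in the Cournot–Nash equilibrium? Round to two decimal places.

618.65

Cinder's profit: π_C = (391 - 3Q)q_C - (11q_C + q_C²). Setting ∂π_C/∂q_C = 0: 380 - 8q_C - 3(q_J) = 0.
Juno's profit: π_J = (391 - 3Q)q_J - (163q_J + q_J²). Setting ∂π_J/∂q_J = 0: 228 - 8q_J - 3(q_C) = 0.
So q_C = (380 - 3q_J)/8 and q_J = (228 - 3q_C)/8.
Solving the pair: q_C = 42.8364, q_J = 684/55.
Price P = 391 - 3·(608/11) = 225.1818.
Juno's profit: 225.1818·(684/55) - 163·(684/55) - (684/55)² = 618.6526.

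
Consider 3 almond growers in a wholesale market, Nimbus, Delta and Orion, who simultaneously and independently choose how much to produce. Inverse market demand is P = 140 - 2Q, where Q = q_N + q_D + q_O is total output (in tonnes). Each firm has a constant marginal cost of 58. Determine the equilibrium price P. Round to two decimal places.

A representative firm's profit is π_i = q_i(140 - 2Q) - 58q_i.
Setting ∂π_i/∂q_i = 0 with rivals' quantities fixed: 82 - 4q_i - 2·Σ_{j≠i} q_j = 0.
By symmetry each firm produces the same amount; substituting Σ_{j≠i} q_j = 2q_i yields q_i = 82/8 = 41/4.
Total output Q = 123/4, so price P = 140 - 2·(123/4) = 157/2.

78.50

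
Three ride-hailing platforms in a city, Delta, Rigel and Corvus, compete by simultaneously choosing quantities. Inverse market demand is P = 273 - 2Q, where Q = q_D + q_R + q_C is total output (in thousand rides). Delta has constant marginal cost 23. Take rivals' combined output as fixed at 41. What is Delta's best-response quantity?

42

With rivals' combined output fixed at 41, Delta's profit is π_D = (273 - 2·41 - 2q_D)q_D - (23q_D) = (191 - 2q_D)q_D - (23q_D).
∂π_D/∂q_D = 168 - 4q_D = 0, so q_D = 42.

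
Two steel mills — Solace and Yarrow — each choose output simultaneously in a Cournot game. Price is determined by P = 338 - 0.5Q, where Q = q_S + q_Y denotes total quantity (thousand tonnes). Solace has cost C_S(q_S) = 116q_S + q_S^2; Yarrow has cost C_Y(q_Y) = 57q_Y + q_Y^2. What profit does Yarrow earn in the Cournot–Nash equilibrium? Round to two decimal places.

10497.78

Solace's profit: π_S = (338 - 0.5Q)q_S - (116q_S + q_S²). Setting ∂π_S/∂q_S = 0: 222 - 3q_S - (1/2)(q_Y) = 0.
Yarrow's first-order condition: 281 - 3q_Y - (1/2)(q_S) = 0.
So q_S = (222 - (1/2)q_Y)/3 and q_Y = (281 - (1/2)q_S)/3.
Solving the pair: q_S = 60.0571, q_Y = 83.6571.
Price P = 338 - (1/2)·(1006/7) = 1863/7.
Yarrow's profit: (1863/7)·83.6571 - 57·83.6571 - 83.6571² = 10497.7763.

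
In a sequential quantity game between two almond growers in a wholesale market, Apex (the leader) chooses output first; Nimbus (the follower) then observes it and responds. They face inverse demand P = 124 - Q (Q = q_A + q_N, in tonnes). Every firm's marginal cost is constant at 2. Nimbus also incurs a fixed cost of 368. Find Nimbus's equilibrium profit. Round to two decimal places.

562.25

The follower Nimbus best-responds to any q_A: π_N = (124 - Q)q_N - 2q_N.
Setting the follower's marginal profit to zero, 122 - q_A - 2q_N = 0, i.e. q_N = (122 - q_A)/2.
Apex substitutes q_N(q_A) into its own profit: π_A = q_A(124 - q_A - (122 - q_A)/2) - 2q_A = (63 - (1/2)q_A)q_A - 2q_A.
Maximising: ∂π_A/∂q_A = 61 - q_A = 0, giving q_A = 61.
Then q_N = (122 - 61)/2 = 61/2.
Price P = 124 - 183/2 = 65/2.
Nimbus's profit: (65/2 - 2)·(61/2) - 368 = 562.2500.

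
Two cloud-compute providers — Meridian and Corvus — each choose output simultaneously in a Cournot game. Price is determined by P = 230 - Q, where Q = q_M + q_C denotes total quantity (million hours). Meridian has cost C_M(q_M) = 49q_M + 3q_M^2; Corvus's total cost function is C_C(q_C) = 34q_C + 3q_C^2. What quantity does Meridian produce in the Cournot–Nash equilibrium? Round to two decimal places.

19.87

Meridian's profit: π_M = (230 - Q)q_M - (49q_M + 3q_M²). Setting ∂π_M/∂q_M = 0: 181 - 8q_M - (q_C) = 0.
Corvus's profit: π_C = (230 - Q)q_C - (34q_C + 3q_C²). Setting ∂π_C/∂q_C = 0: 196 - 8q_C - (q_M) = 0.
Rearranging gives the reaction functions q_M = (181 - q_C)/8 and q_C = (196 - q_M)/8.
Substituting one into the other gives q_M = 1252/63 and q_C = 1387/63.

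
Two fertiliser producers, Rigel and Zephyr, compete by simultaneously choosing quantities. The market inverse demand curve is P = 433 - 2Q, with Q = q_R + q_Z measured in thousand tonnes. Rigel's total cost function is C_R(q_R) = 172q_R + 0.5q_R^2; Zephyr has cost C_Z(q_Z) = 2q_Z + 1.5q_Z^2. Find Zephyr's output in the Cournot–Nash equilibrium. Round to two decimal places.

52.68

Rigel's profit: π_R = (433 - 2Q)q_R - (172q_R + (1/2)q_R²). Setting ∂π_R/∂q_R = 0: 261 - 5q_R - 2(q_Z) = 0.
Zephyr's first-order condition: 431 - 7q_Z - 2(q_R) = 0.
Best responses: q_R = (261 - 2q_Z)/5, q_Z = (431 - 2q_R)/7.
Substituting one into the other gives q_R = 965/31 and q_Z = 1633/31.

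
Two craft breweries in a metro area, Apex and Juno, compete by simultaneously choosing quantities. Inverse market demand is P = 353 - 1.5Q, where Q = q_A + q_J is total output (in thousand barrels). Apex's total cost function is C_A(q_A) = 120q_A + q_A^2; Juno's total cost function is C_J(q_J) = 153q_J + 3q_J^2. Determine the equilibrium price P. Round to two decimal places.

Apex's profit: π_A = (353 - 1.5Q)q_A - (120q_A + q_A²). Setting ∂π_A/∂q_A = 0: 233 - 5q_A - (3/2)(q_J) = 0.
Juno's profit: π_J = (353 - 1.5Q)q_J - (153q_J + 3q_J²). Setting ∂π_J/∂q_J = 0: 200 - 9q_J - (3/2)(q_A) = 0.
Rearranging gives the reaction functions q_A = (233 - (3/2)q_J)/5 and q_J = (200 - (3/2)q_A)/9.
Substituting one into the other gives q_A = 42.0351 and q_J = 15.2164.
Total output Q = 57.2515, so price P = 353 - (3/2)·57.2515 = 267.1228.

267.12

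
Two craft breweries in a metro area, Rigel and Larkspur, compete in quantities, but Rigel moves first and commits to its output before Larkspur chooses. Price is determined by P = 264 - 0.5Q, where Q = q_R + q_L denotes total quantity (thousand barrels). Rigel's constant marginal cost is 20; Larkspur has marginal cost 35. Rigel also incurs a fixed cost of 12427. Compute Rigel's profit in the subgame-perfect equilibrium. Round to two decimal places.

The follower Larkspur best-responds to any q_R: π_L = (264 - 0.5Q)q_L - 35q_L.
∂π_L/∂q_L = 229 - (1/2)q_R - q_L = 0 gives the reaction function q_L = (229 - (1/2)q_R).
The leader anticipates this reaction. Substituting into P = 264 - 0.5Q gives P = 299/2 - (1/4)q_R, so π_R = (299/2 - (1/4)q_R)q_R - 20q_R.
The leader's first-order condition 259/2 - (1/2)q_R = 0 yields q_R = 259.
Then q_L = (229 - (1/2)·259) = 199/2.
Price P = 264 - (1/2)·(717/2) = 339/4.
Rigel's profit: (339/4 - 20)·259 - 12427 = 4343.2500.

4343.25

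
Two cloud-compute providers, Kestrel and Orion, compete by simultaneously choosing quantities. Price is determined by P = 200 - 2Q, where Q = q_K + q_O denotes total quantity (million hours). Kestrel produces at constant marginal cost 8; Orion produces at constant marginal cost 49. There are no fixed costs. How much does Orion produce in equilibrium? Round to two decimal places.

18.33

Kestrel's profit: π_K = (200 - 2Q)q_K - (8q_K). Setting ∂π_K/∂q_K = 0: 192 - 4q_K - 2(q_O) = 0.
Orion's first-order condition: 151 - 4q_O - 2(q_K) = 0.
Rearranging gives the reaction functions q_K = (192 - 2q_O)/4 and q_O = (151 - 2q_K)/4.
Solving the pair: q_K = 233/6, q_O = 55/3.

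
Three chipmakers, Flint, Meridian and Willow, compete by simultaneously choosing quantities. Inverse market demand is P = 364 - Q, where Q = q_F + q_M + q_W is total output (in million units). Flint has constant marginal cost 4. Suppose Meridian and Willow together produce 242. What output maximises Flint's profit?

With rivals' combined output fixed at 242, Flint's profit is π_F = (364 - 242 - q_F)q_F - (4q_F) = (122 - q_F)q_F - (4q_F).
∂π_F/∂q_F = 118 - 2q_F = 0, so q_F = 59.

59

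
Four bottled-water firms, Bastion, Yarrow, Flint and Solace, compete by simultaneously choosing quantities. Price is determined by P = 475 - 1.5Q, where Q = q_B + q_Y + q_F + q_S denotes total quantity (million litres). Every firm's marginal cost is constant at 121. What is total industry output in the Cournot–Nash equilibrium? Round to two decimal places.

188.80

Each firm earns π_i = (475 - 1.5Q)q_i - 121q_i.
First-order condition (treating rivals' output as given): 354 - 3q_i - (3/2)·Σ_{j≠i} q_j = 0.
With identical firms every q_j equals q_i, so Σ_{j≠i} q_j = 3q_i and 354 = (15/2)q_i, giving q_i = 236/5.
Total output Q = 236/5 + 236/5 + 236/5 + 236/5 = 944/5.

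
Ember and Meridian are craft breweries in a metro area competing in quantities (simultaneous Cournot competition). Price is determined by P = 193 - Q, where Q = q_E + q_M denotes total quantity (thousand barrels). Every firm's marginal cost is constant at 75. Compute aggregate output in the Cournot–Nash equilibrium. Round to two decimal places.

78.67

A representative firm's profit is π_i = q_i(193 - Q) - 75q_i.
First-order condition (treating rivals' output as given): 118 - 2q_i - q_j = 0.
With identical firms every q_j equals q_i, so q_j = q_i and 118 = 3q_i, giving q_i = 118/3.
Total output Q = 118/3 + 118/3 = 236/3.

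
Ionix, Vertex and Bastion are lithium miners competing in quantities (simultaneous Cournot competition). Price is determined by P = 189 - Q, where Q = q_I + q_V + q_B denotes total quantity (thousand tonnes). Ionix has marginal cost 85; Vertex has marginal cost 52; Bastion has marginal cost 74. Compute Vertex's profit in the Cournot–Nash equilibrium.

Ionix's profit: π_I = (189 - Q)q_I - (85q_I). Setting ∂π_I/∂q_I = 0: 104 - 2q_I - (q_V + q_B) = 0.
Vertex's first-order condition: 137 - 2q_V - (q_I + q_B) = 0.
Bastion's first-order condition: 115 - 2q_B - (q_I + q_V) = 0.
Adding the 3 first-order conditions: 356 − 4Q = 0, so Q = 89.
Back-substituting: q_I = (104 − 89) = 15, q_V = (137 − 89) = 48, q_B = (115 − 89) = 26.
Price P = 189 - 89 = 100.
Vertex's profit: (100 - 52)·48 = 2304.

2304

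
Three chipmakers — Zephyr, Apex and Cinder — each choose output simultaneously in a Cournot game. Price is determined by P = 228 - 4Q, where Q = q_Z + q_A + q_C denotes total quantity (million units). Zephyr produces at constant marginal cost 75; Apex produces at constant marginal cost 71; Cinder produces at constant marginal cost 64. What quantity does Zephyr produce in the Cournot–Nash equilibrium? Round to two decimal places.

Zephyr's profit: π_Z = (228 - 4Q)q_Z - (75q_Z). Setting ∂π_Z/∂q_Z = 0: 153 - 8q_Z - 4(q_A + q_C) = 0.
Apex's profit: π_A = (228 - 4Q)q_A - (71q_A). Setting ∂π_A/∂q_A = 0: 157 - 8q_A - 4(q_Z + q_C) = 0.
Cinder's profit: π_C = (228 - 4Q)q_C - (64q_C). Setting ∂π_C/∂q_C = 0: 164 - 8q_C - 4(q_Z + q_A) = 0.
Summing all 3 equations gives 474 − 16Q = 0, hence Q = 237/8.
Back-substituting: q_Z = (153 − 237/2)/4 = 69/8, q_A = (157 − 237/2)/4 = 77/8, q_C = (164 − 237/2)/4 = 91/8.

8.63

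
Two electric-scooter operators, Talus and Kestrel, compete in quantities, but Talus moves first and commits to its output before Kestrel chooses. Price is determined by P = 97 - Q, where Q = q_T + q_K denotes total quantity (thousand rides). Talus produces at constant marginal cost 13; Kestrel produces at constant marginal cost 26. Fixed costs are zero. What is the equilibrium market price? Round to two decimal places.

Solve by backward induction. Given q_T, the follower Kestrel maximises π_K = (97 - q_T - q_K)q_K - 26q_K.
Setting the follower's marginal profit to zero, 71 - q_T - 2q_K = 0, i.e. q_K = (71 - q_T)/2.
Talus substitutes q_K(q_T) into its own profit: π_T = q_T(97 - q_T - (71 - q_T)/2) - 13q_T = (123/2 - (1/2)q_T)q_T - 13q_T.
Leader FOC: 97/2 - q_T = 0, so q_T = 97/2.
Then q_K = (71 - 97/2)/2 = 45/4.
Total output Q = 239/4, so price P = 97 - 239/4 = 149/4.

37.25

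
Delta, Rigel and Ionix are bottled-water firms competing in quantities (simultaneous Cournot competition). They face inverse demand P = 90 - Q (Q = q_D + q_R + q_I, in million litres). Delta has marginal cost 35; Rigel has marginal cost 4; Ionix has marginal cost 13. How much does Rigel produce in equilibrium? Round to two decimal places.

Delta's profit: π_D = (90 - Q)q_D - (35q_D). Setting ∂π_D/∂q_D = 0: 55 - 2q_D - (q_R + q_I) = 0.
Rigel's first-order condition: 86 - 2q_R - (q_D + q_I) = 0.
Ionix's profit: π_I = (90 - Q)q_I - (13q_I). Setting ∂π_I/∂q_I = 0: 77 - 2q_I - (q_D + q_R) = 0.
Adding the 3 conditions: 218 − 2Q − 2Q = 0, i.e. Q = 109/2.
Back-substituting: q_D = (55 − 109/2) = 1/2, q_R = (86 − 109/2) = 63/2, q_I = (77 − 109/2) = 45/2.

31.50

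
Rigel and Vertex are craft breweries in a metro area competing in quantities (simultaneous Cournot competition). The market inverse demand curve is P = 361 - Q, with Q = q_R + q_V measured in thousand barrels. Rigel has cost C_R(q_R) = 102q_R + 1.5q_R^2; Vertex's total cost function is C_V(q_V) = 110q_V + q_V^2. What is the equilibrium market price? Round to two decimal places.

267.26

Rigel's profit: π_R = (361 - Q)q_R - (102q_R + (3/2)q_R²). Setting ∂π_R/∂q_R = 0: 259 - 5q_R - (q_V) = 0.
Vertex's first-order condition: 251 - 4q_V - (q_R) = 0.
Best responses: q_R = (259 - q_V)/5, q_V = (251 - q_R)/4.
Solving the pair: q_R = 785/19, q_V = 996/19.
Total output Q = 1781/19, so price P = 361 - 1781/19 = 267.2632.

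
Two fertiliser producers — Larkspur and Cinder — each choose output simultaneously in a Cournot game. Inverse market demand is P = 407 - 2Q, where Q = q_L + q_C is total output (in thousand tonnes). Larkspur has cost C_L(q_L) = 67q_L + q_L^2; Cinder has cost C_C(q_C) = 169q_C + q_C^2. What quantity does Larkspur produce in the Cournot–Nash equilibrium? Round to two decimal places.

48.88

Larkspur's profit: π_L = (407 - 2Q)q_L - (67q_L + q_L²). Setting ∂π_L/∂q_L = 0: 340 - 6q_L - 2(q_C) = 0.
Cinder's profit: π_C = (407 - 2Q)q_C - (169q_C + q_C²). Setting ∂π_C/∂q_C = 0: 238 - 6q_C - 2(q_L) = 0.
Rearranging gives the reaction functions q_L = (340 - 2q_C)/6 and q_C = (238 - 2q_L)/6.
Substituting one into the other gives q_L = 391/8 and q_C = 187/8.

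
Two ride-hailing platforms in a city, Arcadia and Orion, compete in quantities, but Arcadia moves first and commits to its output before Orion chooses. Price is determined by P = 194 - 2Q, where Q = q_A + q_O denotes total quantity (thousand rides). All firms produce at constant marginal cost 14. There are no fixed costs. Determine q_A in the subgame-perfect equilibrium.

The follower Orion best-responds to any q_A: π_O = (194 - 2Q)q_O - 14q_O.
∂π_O/∂q_O = 180 - 2q_A - 4q_O = 0 gives the reaction function q_O = (180 - 2q_A)/4.
Arcadia substitutes q_O(q_A) into its own profit: π_A = q_A(194 - 2q_A - (180 - 2q_A)/2) - 14q_A = (104 - q_A)q_A - 14q_A.
The leader's first-order condition 90 - 2q_A = 0 yields q_A = 45.
Then q_O = (180 - 2·45)/4 = 45/2.

45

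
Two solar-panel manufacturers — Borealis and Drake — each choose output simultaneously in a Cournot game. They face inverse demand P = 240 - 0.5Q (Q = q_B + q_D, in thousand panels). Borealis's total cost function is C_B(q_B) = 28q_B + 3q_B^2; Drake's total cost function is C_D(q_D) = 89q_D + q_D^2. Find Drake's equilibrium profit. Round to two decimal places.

3150.77

Borealis's profit: π_B = (240 - 0.5Q)q_B - (28q_B + 3q_B²). Setting ∂π_B/∂q_B = 0: 212 - 7q_B - (1/2)(q_D) = 0.
Drake's first-order condition: 151 - 3q_D - (1/2)(q_B) = 0.
Rearranging gives the reaction functions q_B = (212 - (1/2)q_D)/7 and q_D = (151 - (1/2)q_B)/3.
Substituting one into the other gives q_B = 27.0120 and q_D = 45.8313.
Price P = 240 - (1/2)·72.8434 = 203.5783.
Drake's profit: 203.5783·45.8313 - 89·45.8313 - 45.8313² = 3150.7656.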